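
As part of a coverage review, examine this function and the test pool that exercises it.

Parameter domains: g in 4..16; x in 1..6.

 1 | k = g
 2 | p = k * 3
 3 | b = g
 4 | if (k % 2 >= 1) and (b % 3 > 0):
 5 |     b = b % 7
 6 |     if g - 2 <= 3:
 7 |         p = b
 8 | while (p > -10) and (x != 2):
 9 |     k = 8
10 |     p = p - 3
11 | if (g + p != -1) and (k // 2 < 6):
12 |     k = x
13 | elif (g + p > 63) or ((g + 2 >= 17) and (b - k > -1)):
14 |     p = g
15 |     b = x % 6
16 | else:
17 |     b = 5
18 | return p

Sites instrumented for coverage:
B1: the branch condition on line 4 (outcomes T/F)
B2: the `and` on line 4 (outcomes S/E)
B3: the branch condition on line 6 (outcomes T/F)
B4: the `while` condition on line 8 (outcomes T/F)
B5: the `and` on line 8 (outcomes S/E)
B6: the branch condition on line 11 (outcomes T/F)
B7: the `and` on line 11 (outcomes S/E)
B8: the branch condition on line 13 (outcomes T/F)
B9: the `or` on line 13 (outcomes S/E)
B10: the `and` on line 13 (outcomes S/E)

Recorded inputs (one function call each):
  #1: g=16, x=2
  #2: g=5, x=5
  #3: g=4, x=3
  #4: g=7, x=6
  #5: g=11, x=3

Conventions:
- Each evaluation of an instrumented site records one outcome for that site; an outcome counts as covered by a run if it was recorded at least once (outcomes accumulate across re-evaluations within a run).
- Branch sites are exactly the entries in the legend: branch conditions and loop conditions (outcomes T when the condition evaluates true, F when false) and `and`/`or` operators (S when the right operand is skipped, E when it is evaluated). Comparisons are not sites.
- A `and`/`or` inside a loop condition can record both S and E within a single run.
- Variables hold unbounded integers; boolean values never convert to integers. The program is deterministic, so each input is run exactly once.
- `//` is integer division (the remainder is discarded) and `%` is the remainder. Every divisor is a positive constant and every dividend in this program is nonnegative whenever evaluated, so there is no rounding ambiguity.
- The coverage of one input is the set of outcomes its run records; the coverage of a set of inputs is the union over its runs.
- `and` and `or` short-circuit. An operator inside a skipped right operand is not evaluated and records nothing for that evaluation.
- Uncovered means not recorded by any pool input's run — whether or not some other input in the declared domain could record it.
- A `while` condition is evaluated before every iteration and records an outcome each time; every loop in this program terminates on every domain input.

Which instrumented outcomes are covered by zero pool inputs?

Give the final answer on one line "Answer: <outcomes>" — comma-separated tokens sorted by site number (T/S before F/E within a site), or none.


#1 (g=16, x=2) -> B2->S, B1->F, B5->E, B4->F, B7->E, B6->F, B9->S, B8->T; covered: B1=F, B2=S, B4=F, B5=E, B6=F, B7=E, B8=T, B9=S
#2 (g=5, x=5) -> B2->E, B1->T, B3->T, B5->E, B4->T, B5->E, B4->T, B5->E, B4->T, B5->E, B4->T, B5->E, B4->T, B5->S, ...; covered: B1=T, B2=E, B3=T, B4=T, B4=F, B5=S, B5=E, B6=T, B7=E
#3 (g=4, x=3) -> B2->S, B1->F, B5->E, B4->T, B5->E, B4->T, B5->E, B4->T, B5->E, B4->T, B5->E, B4->T, B5->E, B4->T, ...; covered: B1=F, B2=S, B4=T, B4=F, B5=S, B5=E, B6=T, B7=E
#4 (g=7, x=6) -> B2->E, B1->T, B3->F, B5->E, B4->T, B5->E, B4->T, B5->E, B4->T, B5->E, B4->T, B5->E, B4->T, B5->E, ...; covered: B1=T, B2=E, B3=F, B4=T, B4=F, B5=S, B5=E, B6=T, B7=E
#5 (g=11, x=3) -> B2->E, B1->T, B3->F, B5->E, B4->T, B5->E, B4->T, B5->E, B4->T, B5->E, B4->T, B5->E, B4->T, B5->E, ...; covered: B1=T, B2=E, B3=F, B4=T, B4=F, B5=S, B5=E, B6=F, B7=S, B8=F, B9=E, B10=S
union over the pool: B1=T, B1=F, B2=S, B2=E, B3=T, B3=F, B4=T, B4=F, B5=S, B5=E, B6=T, B6=F, B7=S, B7=E, B8=T, B8=F, B9=S, B9=E, B10=S
uncovered (1 of 20): B10=E
Answer: B10=E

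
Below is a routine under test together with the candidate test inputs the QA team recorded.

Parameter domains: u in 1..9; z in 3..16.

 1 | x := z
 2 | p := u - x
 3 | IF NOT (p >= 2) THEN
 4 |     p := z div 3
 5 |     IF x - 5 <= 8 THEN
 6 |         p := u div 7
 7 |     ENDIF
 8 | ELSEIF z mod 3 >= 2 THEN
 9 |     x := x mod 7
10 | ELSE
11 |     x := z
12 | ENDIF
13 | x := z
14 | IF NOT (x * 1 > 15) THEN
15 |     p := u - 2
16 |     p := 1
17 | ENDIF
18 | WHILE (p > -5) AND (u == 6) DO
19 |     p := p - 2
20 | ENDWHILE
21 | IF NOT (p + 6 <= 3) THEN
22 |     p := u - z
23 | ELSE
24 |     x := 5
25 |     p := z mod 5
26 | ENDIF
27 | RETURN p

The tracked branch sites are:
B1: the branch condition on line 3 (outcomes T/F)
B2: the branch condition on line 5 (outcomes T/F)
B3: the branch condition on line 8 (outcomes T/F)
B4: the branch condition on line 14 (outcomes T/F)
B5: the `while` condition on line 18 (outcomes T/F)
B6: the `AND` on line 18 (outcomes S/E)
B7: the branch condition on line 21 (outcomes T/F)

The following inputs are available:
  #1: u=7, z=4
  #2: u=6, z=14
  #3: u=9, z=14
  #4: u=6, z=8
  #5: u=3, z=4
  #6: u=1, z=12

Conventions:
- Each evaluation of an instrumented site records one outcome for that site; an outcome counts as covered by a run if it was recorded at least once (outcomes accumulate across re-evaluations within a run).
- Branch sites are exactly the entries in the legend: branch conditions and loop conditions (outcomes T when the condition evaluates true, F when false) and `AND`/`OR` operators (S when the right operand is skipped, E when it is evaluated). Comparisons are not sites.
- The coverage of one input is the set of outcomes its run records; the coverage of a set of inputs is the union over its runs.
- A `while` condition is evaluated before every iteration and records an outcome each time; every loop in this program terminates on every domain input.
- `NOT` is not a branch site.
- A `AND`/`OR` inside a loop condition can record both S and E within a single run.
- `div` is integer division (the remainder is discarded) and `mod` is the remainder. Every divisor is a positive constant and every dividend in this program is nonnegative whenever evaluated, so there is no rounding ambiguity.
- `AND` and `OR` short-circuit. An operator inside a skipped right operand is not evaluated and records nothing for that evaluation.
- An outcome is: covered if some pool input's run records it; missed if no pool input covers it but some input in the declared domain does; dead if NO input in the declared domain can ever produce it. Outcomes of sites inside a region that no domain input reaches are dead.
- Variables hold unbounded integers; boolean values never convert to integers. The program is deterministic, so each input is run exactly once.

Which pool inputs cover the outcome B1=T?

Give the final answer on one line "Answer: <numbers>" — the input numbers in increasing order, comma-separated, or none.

input #1 (u=7, z=4): never hits B1=T
input #2 (u=6, z=14): hits B1=T
input #3 (u=9, z=14): hits B1=T
input #4 (u=6, z=8): hits B1=T
input #5 (u=3, z=4): hits B1=T
input #6 (u=1, z=12): hits B1=T

Answer: 2, 3, 4, 5, 6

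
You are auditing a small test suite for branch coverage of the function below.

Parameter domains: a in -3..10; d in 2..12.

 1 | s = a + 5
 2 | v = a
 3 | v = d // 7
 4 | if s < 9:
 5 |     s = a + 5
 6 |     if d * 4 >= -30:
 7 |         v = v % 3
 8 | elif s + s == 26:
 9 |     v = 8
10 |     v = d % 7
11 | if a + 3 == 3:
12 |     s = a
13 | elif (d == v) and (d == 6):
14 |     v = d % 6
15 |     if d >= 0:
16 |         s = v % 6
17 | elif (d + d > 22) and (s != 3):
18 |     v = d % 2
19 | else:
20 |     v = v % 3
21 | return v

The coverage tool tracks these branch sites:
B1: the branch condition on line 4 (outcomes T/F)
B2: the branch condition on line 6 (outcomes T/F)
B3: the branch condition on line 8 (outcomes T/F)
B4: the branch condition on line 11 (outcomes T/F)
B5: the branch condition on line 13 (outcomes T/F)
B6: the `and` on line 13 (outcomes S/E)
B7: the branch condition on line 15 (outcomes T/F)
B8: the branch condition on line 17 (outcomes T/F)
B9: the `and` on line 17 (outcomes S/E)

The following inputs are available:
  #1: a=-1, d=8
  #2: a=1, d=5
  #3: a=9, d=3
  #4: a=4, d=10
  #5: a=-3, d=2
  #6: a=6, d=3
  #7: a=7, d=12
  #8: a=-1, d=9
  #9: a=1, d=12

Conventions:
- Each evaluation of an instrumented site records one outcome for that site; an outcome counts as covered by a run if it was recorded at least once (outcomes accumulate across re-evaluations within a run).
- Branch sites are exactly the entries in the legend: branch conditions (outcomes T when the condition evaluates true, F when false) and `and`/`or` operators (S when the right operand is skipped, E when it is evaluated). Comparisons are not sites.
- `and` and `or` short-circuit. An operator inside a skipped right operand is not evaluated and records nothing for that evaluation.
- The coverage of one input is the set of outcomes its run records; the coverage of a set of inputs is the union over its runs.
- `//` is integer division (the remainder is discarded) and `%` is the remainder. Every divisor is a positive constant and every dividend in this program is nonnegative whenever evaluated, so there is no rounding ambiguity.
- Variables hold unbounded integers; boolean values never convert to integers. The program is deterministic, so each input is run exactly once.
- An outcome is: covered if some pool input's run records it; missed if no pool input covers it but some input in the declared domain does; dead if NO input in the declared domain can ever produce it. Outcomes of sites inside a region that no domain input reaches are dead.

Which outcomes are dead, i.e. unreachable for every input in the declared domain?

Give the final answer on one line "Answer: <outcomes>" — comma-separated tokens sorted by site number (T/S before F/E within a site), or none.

checking every outcome against all 154 domain inputs:
  B2=F: unreachable across the whole domain -> dead
  B7=F: unreachable across the whole domain -> dead
  reachable outcomes have witnesses, e.g. B1=T (e.g. a=-3, d=2), B1=F (e.g. a=4, d=2), B2=T (e.g. a=-3, d=2), B3=T (e.g. a=8, d=2)

Answer: B2=F, B7=F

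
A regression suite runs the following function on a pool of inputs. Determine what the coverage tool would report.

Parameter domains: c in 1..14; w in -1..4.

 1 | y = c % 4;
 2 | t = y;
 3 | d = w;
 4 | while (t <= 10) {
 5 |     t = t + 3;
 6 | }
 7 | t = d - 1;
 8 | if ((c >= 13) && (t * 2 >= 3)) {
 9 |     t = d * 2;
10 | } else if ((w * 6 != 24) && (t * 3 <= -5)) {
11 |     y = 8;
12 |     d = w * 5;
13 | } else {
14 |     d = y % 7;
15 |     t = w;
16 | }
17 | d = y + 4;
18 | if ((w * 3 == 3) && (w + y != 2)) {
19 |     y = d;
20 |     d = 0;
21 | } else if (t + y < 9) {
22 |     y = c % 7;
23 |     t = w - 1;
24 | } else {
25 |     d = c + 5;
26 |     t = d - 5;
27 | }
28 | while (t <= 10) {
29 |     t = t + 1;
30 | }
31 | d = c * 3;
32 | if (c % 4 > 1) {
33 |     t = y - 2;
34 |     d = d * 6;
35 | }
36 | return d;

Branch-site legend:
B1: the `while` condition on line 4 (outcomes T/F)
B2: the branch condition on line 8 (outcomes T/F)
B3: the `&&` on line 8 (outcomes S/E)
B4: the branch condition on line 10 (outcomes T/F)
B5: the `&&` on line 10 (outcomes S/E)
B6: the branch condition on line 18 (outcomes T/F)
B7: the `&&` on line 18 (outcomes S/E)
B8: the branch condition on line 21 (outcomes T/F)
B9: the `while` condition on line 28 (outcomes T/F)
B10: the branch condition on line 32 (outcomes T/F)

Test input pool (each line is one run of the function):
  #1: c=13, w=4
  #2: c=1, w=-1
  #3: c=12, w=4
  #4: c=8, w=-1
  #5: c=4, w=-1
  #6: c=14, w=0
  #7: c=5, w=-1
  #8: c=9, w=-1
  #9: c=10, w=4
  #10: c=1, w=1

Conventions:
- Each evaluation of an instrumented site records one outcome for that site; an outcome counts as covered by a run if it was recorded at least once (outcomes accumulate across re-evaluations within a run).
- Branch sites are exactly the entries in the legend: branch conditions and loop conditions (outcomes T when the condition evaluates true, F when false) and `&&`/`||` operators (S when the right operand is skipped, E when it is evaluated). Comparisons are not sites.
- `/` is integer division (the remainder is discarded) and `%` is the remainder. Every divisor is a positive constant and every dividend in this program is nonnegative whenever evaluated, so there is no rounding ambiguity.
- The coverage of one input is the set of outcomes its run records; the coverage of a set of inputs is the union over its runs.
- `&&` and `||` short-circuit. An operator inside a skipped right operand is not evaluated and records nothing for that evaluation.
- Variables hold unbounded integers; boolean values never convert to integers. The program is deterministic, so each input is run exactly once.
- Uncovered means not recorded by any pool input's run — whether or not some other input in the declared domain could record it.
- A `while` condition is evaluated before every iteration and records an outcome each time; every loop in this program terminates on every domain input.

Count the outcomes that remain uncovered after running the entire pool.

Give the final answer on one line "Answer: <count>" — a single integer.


input #1, c=13, w=4: events B1->T, B1->T, B1->T, B1->T, B1->F, B3->E, B2->T, B7->S, B6->F, B8->F, B9->F, B10->F; outcomes B1=T, B1=F, B2=T, B3=E, B6=F, B7=S, B8=F, B9=F, B10=F
input #2, c=1, w=-1: events B1->T, B1->T, B1->T, B1->T, B1->F, B3->S, B2->F, B5->E, B4->T, B7->S, B6->F, B8->T, B9->T, B9->T, ...; outcomes B1=T, B1=F, B2=F, B3=S, B4=T, B5=E, B6=F, B7=S, B8=T, B9=T, B9=F, B10=F
input #3, c=12, w=4: events B1->T, B1->T, B1->T, B1->T, B1->F, B3->S, B2->F, B5->S, B4->F, B7->S, B6->F, B8->T, B9->T, B9->T, ...; outcomes B1=T, B1=F, B2=F, B3=S, B4=F, B5=S, B6=F, B7=S, B8=T, B9=T, B9=F, B10=F
input #4, c=8, w=-1: events B1->T, B1->T, B1->T, B1->T, B1->F, B3->S, B2->F, B5->E, B4->T, B7->S, B6->F, B8->T, B9->T, B9->T, ...; outcomes B1=T, B1=F, B2=F, B3=S, B4=T, B5=E, B6=F, B7=S, B8=T, B9=T, B9=F, B10=F
input #5, c=4, w=-1: events B1->T, B1->T, B1->T, B1->T, B1->F, B3->S, B2->F, B5->E, B4->T, B7->S, B6->F, B8->T, B9->T, B9->T, ...; outcomes B1=T, B1=F, B2=F, B3=S, B4=T, B5=E, B6=F, B7=S, B8=T, B9=T, B9=F, B10=F
input #6, c=14, w=0: events B1->T, B1->T, B1->T, B1->F, B3->E, B2->F, B5->E, B4->F, B7->S, B6->F, B8->T, B9->T, B9->T, B9->T, ...; outcomes B1=T, B1=F, B2=F, B3=E, B4=F, B5=E, B6=F, B7=S, B8=T, B9=T, B9=F, B10=T
input #7, c=5, w=-1: events B1->T, B1->T, B1->T, B1->T, B1->F, B3->S, B2->F, B5->E, B4->T, B7->S, B6->F, B8->T, B9->T, B9->T, ...; outcomes B1=T, B1=F, B2=F, B3=S, B4=T, B5=E, B6=F, B7=S, B8=T, B9=T, B9=F, B10=F
input #8, c=9, w=-1: events B1->T, B1->T, B1->T, B1->T, B1->F, B3->S, B2->F, B5->E, B4->T, B7->S, B6->F, B8->T, B9->T, B9->T, ...; outcomes B1=T, B1=F, B2=F, B3=S, B4=T, B5=E, B6=F, B7=S, B8=T, B9=T, B9=F, B10=F
input #9, c=10, w=4: events B1->T, B1->T, B1->T, B1->F, B3->S, B2->F, B5->S, B4->F, B7->S, B6->F, B8->T, B9->T, B9->T, B9->T, ...; outcomes B1=T, B1=F, B2=F, B3=S, B4=F, B5=S, B6=F, B7=S, B8=T, B9=T, B9=F, B10=T
input #10, c=1, w=1: events B1->T, B1->T, B1->T, B1->T, B1->F, B3->S, B2->F, B5->E, B4->F, B7->E, B6->F, B8->T, B9->T, B9->T, ...; outcomes B1=T, B1=F, B2=F, B3=S, B4=F, B5=E, B6=F, B7=E, B8=T, B9=T, B9=F, B10=F
union over the pool: B1=T, B1=F, B2=T, B2=F, B3=S, B3=E, B4=T, B4=F, B5=S, B5=E, B6=F, B7=S, B7=E, B8=T, B8=F, B9=T, B9=F, B10=T, B10=F
uncovered (1 of 20): B6=T
Answer: 1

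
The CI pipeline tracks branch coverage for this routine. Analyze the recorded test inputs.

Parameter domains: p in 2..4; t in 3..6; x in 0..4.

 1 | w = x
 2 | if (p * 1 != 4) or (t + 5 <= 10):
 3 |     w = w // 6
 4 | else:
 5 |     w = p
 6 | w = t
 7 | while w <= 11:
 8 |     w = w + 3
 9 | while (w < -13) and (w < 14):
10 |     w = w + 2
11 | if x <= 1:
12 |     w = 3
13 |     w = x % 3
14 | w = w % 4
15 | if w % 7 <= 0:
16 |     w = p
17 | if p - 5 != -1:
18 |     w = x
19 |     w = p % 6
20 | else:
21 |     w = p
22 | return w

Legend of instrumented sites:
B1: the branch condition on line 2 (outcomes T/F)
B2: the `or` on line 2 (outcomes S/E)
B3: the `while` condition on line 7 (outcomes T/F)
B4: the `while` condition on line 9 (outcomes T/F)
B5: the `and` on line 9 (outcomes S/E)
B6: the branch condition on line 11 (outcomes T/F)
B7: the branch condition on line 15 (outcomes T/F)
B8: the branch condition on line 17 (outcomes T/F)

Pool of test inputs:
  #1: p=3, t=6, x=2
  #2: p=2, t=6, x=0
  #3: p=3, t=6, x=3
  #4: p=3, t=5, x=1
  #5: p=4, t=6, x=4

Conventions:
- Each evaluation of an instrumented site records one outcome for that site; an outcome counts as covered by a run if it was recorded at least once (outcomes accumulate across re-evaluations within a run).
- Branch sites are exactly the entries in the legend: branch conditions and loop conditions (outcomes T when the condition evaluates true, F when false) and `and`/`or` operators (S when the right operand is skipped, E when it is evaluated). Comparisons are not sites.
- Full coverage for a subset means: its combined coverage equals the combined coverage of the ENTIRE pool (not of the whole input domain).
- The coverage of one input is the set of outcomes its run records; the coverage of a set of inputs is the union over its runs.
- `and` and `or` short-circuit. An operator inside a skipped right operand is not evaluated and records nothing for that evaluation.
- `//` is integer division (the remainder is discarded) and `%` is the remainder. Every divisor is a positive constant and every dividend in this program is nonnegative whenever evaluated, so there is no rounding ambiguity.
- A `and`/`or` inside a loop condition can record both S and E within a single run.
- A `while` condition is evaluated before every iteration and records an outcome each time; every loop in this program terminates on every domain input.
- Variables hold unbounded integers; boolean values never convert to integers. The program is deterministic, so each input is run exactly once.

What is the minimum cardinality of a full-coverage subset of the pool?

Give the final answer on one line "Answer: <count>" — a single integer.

run #1 (p=3, t=6, x=2) records B1=T, B2=S, B3=T, B3=F, B4=F, B5=S, B6=F, B7=T, B8=T
run #2 (p=2, t=6, x=0) records B1=T, B2=S, B3=T, B3=F, B4=F, B5=S, B6=T, B7=T, B8=T
run #3 (p=3, t=6, x=3) records B1=T, B2=S, B3=T, B3=F, B4=F, B5=S, B6=F, B7=T, B8=T
run #4 (p=3, t=5, x=1) records B1=T, B2=S, B3=T, B3=F, B4=F, B5=S, B6=T, B7=F, B8=T
run #5 (p=4, t=6, x=4) records B1=F, B2=E, B3=T, B3=F, B4=F, B5=S, B6=F, B7=T, B8=F
union over all inputs: B1=T, B1=F, B2=S, B2=E, B3=T, B3=F, B4=F, B5=S, B6=T, B6=F, B7=T, B7=F, B8=T, B8=F (14 outcomes)
every size-1 subset falls short of the 14 outcomes (best: 9/14)
the canonical winner is {4, 5}: size 2, full 14-outcome coverage, earliest index list among size-2 covers

Answer: 2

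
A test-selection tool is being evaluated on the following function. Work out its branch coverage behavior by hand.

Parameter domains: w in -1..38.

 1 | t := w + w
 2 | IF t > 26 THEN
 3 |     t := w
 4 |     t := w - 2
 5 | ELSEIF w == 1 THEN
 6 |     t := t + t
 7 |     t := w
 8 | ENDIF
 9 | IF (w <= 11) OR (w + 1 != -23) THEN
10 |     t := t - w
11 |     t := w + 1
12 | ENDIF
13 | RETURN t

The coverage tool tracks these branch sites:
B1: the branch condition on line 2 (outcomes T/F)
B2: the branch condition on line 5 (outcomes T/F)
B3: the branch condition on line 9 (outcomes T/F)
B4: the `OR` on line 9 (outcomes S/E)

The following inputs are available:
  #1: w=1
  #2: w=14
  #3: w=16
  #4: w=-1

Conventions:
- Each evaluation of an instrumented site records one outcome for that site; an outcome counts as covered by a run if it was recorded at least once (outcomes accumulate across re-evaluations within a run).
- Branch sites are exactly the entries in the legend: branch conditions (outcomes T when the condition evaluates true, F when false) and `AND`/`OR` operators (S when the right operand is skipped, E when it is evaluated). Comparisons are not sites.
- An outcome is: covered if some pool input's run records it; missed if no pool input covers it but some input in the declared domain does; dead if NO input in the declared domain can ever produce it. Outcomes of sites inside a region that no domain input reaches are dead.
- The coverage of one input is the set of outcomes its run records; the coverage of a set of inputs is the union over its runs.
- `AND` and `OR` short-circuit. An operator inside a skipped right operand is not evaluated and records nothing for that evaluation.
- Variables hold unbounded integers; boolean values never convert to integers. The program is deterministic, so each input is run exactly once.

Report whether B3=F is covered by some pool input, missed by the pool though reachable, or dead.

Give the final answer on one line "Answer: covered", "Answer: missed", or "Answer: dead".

no pool input records B3=F
checking all 40 inputs in the declared domain: B3=F is never recorded -> dead

Answer: dead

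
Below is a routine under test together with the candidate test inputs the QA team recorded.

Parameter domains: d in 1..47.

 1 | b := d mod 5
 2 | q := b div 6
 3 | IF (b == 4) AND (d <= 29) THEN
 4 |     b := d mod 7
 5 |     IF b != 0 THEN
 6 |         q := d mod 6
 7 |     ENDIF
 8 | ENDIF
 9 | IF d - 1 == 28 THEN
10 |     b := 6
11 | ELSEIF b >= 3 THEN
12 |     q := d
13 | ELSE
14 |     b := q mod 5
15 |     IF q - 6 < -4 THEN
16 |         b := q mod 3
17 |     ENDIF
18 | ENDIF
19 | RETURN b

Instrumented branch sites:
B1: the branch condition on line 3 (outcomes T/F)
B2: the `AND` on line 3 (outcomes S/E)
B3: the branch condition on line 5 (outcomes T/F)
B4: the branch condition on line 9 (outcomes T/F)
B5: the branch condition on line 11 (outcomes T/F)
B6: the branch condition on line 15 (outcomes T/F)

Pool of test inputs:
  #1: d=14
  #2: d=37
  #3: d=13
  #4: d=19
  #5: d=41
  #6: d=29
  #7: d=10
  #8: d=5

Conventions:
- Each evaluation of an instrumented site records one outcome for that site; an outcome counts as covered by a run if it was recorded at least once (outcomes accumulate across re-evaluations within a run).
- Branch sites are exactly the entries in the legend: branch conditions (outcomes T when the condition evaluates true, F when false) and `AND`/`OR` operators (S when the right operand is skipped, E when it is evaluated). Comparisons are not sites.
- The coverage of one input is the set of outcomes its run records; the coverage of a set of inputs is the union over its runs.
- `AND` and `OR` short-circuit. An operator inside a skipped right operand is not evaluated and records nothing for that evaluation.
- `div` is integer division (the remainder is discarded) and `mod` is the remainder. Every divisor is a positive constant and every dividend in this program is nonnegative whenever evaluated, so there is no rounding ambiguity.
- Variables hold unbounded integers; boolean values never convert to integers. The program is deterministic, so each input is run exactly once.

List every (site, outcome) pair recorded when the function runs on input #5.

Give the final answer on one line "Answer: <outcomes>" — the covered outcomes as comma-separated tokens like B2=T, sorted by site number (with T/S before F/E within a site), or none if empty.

Running input #5 (d=41), event by event:
  B2->S, B1->F, B4->F, B5->F, B6->T
deduplicating events, the covered set is: B1=F, B2=S, B4=F, B5=F, B6=T

Answer: B1=F, B2=S, B4=F, B5=F, B6=T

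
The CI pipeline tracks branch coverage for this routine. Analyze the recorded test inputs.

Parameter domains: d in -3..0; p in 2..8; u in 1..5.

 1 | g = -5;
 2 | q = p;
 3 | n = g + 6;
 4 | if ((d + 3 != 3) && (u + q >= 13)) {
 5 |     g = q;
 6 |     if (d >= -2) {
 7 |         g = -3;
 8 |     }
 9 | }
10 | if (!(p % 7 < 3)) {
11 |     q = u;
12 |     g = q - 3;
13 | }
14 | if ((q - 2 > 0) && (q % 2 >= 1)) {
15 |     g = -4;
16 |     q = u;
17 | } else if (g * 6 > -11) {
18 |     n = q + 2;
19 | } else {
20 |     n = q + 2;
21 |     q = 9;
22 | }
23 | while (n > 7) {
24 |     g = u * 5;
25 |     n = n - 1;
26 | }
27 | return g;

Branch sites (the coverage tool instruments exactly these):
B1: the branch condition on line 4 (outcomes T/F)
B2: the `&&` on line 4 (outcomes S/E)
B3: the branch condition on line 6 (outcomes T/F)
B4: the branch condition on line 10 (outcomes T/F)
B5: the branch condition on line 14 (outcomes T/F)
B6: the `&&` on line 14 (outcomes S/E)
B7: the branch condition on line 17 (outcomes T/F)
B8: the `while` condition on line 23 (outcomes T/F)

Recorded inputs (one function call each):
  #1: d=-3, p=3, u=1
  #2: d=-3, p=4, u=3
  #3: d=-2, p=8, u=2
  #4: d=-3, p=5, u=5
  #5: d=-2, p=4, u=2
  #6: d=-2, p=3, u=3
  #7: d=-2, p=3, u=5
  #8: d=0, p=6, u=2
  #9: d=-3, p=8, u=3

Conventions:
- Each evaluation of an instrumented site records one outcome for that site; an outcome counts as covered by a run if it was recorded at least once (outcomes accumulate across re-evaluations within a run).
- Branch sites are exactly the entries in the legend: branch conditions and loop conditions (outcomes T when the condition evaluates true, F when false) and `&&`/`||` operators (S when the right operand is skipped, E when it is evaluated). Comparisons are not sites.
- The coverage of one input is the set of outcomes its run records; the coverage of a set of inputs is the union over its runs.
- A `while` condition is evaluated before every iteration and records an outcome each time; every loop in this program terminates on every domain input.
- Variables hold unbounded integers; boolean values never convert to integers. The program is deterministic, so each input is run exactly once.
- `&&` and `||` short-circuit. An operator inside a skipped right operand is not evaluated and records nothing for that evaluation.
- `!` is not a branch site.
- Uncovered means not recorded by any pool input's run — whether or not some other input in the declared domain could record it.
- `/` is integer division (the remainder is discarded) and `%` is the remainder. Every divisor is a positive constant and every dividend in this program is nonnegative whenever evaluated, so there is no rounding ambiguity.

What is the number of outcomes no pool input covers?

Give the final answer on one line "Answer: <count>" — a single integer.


input #1 (d=-3, p=3, u=1): events B2->E, B1->F, B4->T, B6->S, B5->F, B7->F, B8->F; covers B1=F, B2=E, B4=T, B5=F, B6=S, B7=F, B8=F
input #2 (d=-3, p=4, u=3): events B2->E, B1->F, B4->T, B6->E, B5->T, B8->F; covers B1=F, B2=E, B4=T, B5=T, B6=E, B8=F
input #3 (d=-2, p=8, u=2): events B2->E, B1->F, B4->F, B6->E, B5->F, B7->F, B8->T, B8->T, B8->T, B8->F; covers B1=F, B2=E, B4=F, B5=F, B6=E, B7=F, B8=T, B8=F
input #4 (d=-3, p=5, u=5): events B2->E, B1->F, B4->T, B6->E, B5->T, B8->F; covers B1=F, B2=E, B4=T, B5=T, B6=E, B8=F
input #5 (d=-2, p=4, u=2): events B2->E, B1->F, B4->T, B6->S, B5->F, B7->T, B8->F; covers B1=F, B2=E, B4=T, B5=F, B6=S, B7=T, B8=F
input #6 (d=-2, p=3, u=3): events B2->E, B1->F, B4->T, B6->E, B5->T, B8->F; covers B1=F, B2=E, B4=T, B5=T, B6=E, B8=F
input #7 (d=-2, p=3, u=5): events B2->E, B1->F, B4->T, B6->E, B5->T, B8->F; covers B1=F, B2=E, B4=T, B5=T, B6=E, B8=F
input #8 (d=0, p=6, u=2): events B2->S, B1->F, B4->T, B6->S, B5->F, B7->T, B8->F; covers B1=F, B2=S, B4=T, B5=F, B6=S, B7=T, B8=F
input #9 (d=-3, p=8, u=3): events B2->E, B1->F, B4->F, B6->E, B5->F, B7->F, B8->T, B8->T, B8->T, B8->F; covers B1=F, B2=E, B4=F, B5=F, B6=E, B7=F, B8=T, B8=F
union over the pool: B1=F, B2=S, B2=E, B4=T, B4=F, B5=T, B5=F, B6=S, B6=E, B7=T, B7=F, B8=T, B8=F
uncovered (3 of 16): B1=T, B3=T, B3=F
Answer: 3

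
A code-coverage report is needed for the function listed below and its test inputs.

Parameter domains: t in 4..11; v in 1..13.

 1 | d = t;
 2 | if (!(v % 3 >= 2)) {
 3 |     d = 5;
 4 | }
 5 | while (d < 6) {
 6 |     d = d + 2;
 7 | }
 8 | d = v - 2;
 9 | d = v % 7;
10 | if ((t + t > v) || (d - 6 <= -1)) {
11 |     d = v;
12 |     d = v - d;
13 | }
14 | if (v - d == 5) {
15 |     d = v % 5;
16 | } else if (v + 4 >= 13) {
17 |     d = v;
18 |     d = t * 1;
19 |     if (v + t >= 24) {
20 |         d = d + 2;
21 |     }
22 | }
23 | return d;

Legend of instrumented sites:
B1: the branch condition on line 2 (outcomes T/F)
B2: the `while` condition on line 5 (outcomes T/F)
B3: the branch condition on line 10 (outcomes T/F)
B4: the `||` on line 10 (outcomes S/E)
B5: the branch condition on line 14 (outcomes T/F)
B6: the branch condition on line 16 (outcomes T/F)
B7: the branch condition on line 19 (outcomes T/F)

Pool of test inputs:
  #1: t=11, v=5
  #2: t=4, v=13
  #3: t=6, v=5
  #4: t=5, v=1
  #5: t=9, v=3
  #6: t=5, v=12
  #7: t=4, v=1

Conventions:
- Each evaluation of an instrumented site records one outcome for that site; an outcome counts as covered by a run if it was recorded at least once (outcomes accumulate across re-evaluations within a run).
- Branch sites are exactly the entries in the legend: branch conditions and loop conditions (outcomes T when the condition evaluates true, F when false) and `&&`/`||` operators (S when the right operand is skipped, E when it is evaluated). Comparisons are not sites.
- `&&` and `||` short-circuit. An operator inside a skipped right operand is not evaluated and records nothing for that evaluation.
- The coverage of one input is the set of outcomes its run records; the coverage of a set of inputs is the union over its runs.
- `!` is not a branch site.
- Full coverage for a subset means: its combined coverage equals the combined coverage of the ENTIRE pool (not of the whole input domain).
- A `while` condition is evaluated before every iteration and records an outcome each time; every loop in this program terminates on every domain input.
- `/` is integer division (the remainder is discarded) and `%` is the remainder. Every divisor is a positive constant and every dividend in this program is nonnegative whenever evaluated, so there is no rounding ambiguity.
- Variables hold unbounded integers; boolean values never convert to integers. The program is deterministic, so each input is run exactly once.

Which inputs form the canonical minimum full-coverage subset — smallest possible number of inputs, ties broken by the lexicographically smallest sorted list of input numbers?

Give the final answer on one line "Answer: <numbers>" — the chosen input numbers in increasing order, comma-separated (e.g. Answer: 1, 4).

test 1 (t=11, v=5) fires B1->F, B2->F, B4->S, B3->T, B5->T; hits B1=F, B2=F, B3=T, B4=S, B5=T
test 2 (t=4, v=13) fires B1->T, B2->T, B2->F, B4->E, B3->F, B5->F, B6->T, B7->F; hits B1=T, B2=T, B2=F, B3=F, B4=E, B5=F, B6=T, B7=F
test 3 (t=6, v=5) fires B1->F, B2->F, B4->S, B3->T, B5->T; hits B1=F, B2=F, B3=T, B4=S, B5=T
test 4 (t=5, v=1) fires B1->T, B2->T, B2->F, B4->S, B3->T, B5->F, B6->F; hits B1=T, B2=T, B2=F, B3=T, B4=S, B5=F, B6=F
test 5 (t=9, v=3) fires B1->T, B2->T, B2->F, B4->S, B3->T, B5->F, B6->F; hits B1=T, B2=T, B2=F, B3=T, B4=S, B5=F, B6=F
test 6 (t=5, v=12) fires B1->T, B2->T, B2->F, B4->E, B3->T, B5->F, B6->T, B7->F; hits B1=T, B2=T, B2=F, B3=T, B4=E, B5=F, B6=T, B7=F
test 7 (t=4, v=1) fires B1->T, B2->T, B2->F, B4->S, B3->T, B5->F, B6->F; hits B1=T, B2=T, B2=F, B3=T, B4=S, B5=F, B6=F
pool-wide coverage (13 outcomes): B1=T, B1=F, B2=T, B2=F, B3=T, B3=F, B4=S, B4=E, B5=T, B5=F, B6=T, B6=F, B7=F
checked all size-1 subsets: none covers 13 outcomes (max 8/13)
checked all size-2 subsets: none covers 13 outcomes (max 12/13)
size 3: inputs {1, 2, 4} cover all 13 outcomes, and no lexicographically smaller subset of this size does

Answer: 1, 2, 4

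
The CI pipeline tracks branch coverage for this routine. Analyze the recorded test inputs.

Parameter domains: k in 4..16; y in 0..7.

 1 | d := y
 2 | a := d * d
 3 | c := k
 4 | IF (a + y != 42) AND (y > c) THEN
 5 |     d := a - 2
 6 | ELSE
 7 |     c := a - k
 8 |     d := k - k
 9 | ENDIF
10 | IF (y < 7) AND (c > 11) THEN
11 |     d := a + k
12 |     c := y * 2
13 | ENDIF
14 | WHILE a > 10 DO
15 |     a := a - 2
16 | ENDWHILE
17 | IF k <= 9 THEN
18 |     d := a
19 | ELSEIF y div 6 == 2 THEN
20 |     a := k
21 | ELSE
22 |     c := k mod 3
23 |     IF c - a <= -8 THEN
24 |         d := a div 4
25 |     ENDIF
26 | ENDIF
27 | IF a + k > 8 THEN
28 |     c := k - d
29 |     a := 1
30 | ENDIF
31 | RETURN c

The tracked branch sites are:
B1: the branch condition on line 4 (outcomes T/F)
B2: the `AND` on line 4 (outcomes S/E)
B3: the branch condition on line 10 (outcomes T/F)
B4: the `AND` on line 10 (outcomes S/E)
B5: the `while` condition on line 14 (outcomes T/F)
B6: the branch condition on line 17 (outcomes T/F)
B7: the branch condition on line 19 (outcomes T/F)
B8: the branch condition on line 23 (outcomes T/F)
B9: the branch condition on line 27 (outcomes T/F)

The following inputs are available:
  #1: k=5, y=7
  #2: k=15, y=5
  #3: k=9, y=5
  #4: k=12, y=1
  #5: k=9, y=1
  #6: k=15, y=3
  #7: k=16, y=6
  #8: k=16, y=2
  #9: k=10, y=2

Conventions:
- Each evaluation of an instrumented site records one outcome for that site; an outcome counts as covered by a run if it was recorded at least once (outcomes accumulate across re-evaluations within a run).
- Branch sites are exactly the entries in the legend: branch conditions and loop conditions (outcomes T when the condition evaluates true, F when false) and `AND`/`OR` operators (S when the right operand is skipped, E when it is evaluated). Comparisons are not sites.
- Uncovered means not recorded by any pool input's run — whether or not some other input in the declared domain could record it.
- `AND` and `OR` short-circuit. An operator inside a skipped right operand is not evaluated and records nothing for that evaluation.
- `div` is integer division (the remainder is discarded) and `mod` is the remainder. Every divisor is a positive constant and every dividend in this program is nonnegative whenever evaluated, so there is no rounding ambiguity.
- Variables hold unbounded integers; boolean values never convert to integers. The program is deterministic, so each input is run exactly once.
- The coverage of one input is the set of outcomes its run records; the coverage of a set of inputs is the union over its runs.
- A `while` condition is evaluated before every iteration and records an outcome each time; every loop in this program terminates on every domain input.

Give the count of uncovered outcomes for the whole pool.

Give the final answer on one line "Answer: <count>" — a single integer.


#1 (k=5, y=7) -> covered: B1=T, B2=E, B3=F, B4=S, B5=T, B5=F, B6=T, B9=T
#2 (k=15, y=5) -> covered: B1=F, B2=E, B3=F, B4=E, B5=T, B5=F, B6=F, B7=F, B8=T, B9=T
#3 (k=9, y=5) -> covered: B1=F, B2=E, B3=T, B4=E, B5=T, B5=F, B6=T, B9=T
#4 (k=12, y=1) -> covered: B1=F, B2=E, B3=F, B4=E, B5=F, B6=F, B7=F, B8=F, B9=T
#5 (k=9, y=1) -> covered: B1=F, B2=E, B3=F, B4=E, B5=F, B6=T, B9=T
#6 (k=15, y=3) -> covered: B1=F, B2=E, B3=F, B4=E, B5=F, B6=F, B7=F, B8=T, B9=T
#7 (k=16, y=6) -> covered: B1=F, B2=S, B3=T, B4=E, B5=T, B5=F, B6=F, B7=F, B8=T, B9=T
#8 (k=16, y=2) -> covered: B1=F, B2=E, B3=F, B4=E, B5=F, B6=F, B7=F, B8=F, B9=T
#9 (k=10, y=2) -> covered: B1=F, B2=E, B3=F, B4=E, B5=F, B6=F, B7=F, B8=F, B9=T
union over the pool: B1=T, B1=F, B2=S, B2=E, B3=T, B3=F, B4=S, B4=E, B5=T, B5=F, B6=T, B6=F, B7=F, B8=T, B8=F, B9=T
uncovered (2 of 18): B7=T, B9=F
Answer: 2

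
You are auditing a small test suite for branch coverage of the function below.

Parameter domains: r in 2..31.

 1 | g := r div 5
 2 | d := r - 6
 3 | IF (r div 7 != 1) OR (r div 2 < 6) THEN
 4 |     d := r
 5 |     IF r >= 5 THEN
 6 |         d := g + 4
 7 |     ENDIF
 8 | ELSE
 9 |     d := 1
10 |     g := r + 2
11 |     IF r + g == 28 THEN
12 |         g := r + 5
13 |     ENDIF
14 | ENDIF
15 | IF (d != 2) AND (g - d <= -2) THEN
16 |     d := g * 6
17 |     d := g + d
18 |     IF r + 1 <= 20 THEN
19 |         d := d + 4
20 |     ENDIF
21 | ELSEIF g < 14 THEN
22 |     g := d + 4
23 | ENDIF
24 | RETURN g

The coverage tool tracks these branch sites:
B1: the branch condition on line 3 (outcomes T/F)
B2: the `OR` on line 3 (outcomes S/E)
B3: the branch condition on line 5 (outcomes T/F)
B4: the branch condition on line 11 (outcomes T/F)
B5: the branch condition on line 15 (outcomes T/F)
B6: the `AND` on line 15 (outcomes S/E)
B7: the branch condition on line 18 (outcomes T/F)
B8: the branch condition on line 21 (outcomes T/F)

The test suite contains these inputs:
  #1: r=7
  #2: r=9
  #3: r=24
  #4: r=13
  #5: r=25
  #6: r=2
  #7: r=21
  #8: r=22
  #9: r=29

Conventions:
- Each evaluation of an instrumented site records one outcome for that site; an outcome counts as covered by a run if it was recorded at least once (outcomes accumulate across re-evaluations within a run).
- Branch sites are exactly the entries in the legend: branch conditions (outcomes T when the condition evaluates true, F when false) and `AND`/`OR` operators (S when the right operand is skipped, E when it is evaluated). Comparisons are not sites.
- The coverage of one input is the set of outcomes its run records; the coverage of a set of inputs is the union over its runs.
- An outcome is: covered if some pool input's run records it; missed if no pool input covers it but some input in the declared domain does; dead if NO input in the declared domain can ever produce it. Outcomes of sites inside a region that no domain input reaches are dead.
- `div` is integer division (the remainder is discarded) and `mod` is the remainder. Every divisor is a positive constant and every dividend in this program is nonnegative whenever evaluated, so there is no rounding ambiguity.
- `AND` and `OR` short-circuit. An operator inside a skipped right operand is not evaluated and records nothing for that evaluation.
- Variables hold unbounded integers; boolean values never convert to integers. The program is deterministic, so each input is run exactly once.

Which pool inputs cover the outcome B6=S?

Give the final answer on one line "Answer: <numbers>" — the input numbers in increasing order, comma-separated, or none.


input #1 (r=7): misses B6=S
input #2 (r=9): misses B6=S
input #3 (r=24): misses B6=S
input #4 (r=13): misses B6=S
input #5 (r=25): misses B6=S
input #6 (r=2): covers B6=S
input #7 (r=21): misses B6=S
input #8 (r=22): misses B6=S
input #9 (r=29): misses B6=S
Answer: 6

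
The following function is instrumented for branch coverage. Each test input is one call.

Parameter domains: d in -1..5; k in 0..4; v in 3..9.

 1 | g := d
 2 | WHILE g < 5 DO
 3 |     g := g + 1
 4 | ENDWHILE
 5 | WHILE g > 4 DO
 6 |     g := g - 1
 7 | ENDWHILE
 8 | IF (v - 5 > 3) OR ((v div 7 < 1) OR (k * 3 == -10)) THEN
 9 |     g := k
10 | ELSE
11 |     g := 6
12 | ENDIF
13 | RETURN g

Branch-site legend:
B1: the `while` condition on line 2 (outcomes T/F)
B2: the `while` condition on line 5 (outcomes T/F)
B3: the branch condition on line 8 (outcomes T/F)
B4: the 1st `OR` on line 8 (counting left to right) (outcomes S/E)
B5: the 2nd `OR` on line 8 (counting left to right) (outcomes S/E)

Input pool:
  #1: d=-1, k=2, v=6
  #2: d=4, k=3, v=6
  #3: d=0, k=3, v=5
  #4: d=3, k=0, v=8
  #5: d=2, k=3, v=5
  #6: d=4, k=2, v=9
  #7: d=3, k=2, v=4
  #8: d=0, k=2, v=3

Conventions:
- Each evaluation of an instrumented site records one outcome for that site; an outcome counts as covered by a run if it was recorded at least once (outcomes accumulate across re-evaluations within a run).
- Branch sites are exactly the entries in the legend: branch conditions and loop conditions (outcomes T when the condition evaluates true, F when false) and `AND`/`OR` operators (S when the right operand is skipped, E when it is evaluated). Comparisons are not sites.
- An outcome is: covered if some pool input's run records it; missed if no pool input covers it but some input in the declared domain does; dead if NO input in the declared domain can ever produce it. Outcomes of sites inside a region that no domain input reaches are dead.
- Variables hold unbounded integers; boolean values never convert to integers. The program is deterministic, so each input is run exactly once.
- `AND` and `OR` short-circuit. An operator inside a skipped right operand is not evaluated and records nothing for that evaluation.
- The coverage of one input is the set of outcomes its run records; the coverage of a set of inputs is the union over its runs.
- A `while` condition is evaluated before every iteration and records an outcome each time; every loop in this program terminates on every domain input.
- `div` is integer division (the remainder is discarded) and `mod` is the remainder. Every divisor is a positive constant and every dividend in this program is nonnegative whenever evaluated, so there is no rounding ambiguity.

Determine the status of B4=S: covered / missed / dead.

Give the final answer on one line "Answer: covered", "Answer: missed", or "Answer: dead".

B4=S is recorded by pool input(s) 6 -> covered

Answer: covered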